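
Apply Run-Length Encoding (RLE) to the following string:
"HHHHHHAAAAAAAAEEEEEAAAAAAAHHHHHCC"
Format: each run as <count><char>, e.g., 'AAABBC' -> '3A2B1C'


Scanning runs left to right:
  i=0: run of 'H' x 6 -> '6H'
  i=6: run of 'A' x 8 -> '8A'
  i=14: run of 'E' x 5 -> '5E'
  i=19: run of 'A' x 7 -> '7A'
  i=26: run of 'H' x 5 -> '5H'
  i=31: run of 'C' x 2 -> '2C'

RLE = 6H8A5E7A5H2C


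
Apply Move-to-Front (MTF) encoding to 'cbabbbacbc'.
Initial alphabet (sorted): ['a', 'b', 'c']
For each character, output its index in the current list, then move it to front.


MTF encoding:
'c': index 2 in ['a', 'b', 'c'] -> ['c', 'a', 'b']
'b': index 2 in ['c', 'a', 'b'] -> ['b', 'c', 'a']
'a': index 2 in ['b', 'c', 'a'] -> ['a', 'b', 'c']
'b': index 1 in ['a', 'b', 'c'] -> ['b', 'a', 'c']
'b': index 0 in ['b', 'a', 'c'] -> ['b', 'a', 'c']
'b': index 0 in ['b', 'a', 'c'] -> ['b', 'a', 'c']
'a': index 1 in ['b', 'a', 'c'] -> ['a', 'b', 'c']
'c': index 2 in ['a', 'b', 'c'] -> ['c', 'a', 'b']
'b': index 2 in ['c', 'a', 'b'] -> ['b', 'c', 'a']
'c': index 1 in ['b', 'c', 'a'] -> ['c', 'b', 'a']


Output: [2, 2, 2, 1, 0, 0, 1, 2, 2, 1]


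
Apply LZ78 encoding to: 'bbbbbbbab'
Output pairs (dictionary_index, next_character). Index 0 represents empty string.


LZ78 encoding steps:
Dictionary: {0: ''}
Step 1: w='' (idx 0), next='b' -> output (0, 'b'), add 'b' as idx 1
Step 2: w='b' (idx 1), next='b' -> output (1, 'b'), add 'bb' as idx 2
Step 3: w='bb' (idx 2), next='b' -> output (2, 'b'), add 'bbb' as idx 3
Step 4: w='b' (idx 1), next='a' -> output (1, 'a'), add 'ba' as idx 4
Step 5: w='b' (idx 1), end of input -> output (1, '')


Encoded: [(0, 'b'), (1, 'b'), (2, 'b'), (1, 'a'), (1, '')]


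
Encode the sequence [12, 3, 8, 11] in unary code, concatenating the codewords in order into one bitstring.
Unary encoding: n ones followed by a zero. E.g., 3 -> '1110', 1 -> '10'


Encode each number as n ones followed by a terminating 0:
  12 -> 1111111111110 (13 bits)
  3 -> 1110 (4 bits)
  8 -> 111111110 (9 bits)
  11 -> 111111111110 (12 bits)
Total length = 13 + 4 + 9 + 12 = 38 bits.

Unary([12, 3, 8, 11]) = 11111111111101110111111110111111111110 (38 bits)


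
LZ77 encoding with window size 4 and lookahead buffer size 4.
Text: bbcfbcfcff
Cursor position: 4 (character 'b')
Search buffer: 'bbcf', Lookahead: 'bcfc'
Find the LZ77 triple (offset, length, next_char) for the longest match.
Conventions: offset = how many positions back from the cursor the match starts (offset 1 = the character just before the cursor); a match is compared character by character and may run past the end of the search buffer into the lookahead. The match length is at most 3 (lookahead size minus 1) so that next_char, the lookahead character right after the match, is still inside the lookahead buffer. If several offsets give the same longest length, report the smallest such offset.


Try each offset into the search buffer:
  offset=1 (pos 3, char 'f'): match length 0
  offset=2 (pos 2, char 'c'): match length 0
  offset=3 (pos 1, char 'b'): match length 3
  offset=4 (pos 0, char 'b'): match length 1
Longest match has length 3 at offset 3.
next_char = character at position 4 + 3 = 7 -> 'c'

Best match: offset=3, length=3 (matching 'bcf' starting at position 1)
LZ77 triple: (3, 3, 'c')


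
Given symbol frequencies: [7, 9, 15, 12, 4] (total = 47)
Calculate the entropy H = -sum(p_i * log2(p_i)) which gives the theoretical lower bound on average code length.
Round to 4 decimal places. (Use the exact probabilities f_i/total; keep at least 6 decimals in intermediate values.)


Per-symbol terms -p_i * log2(p_i) with p_i = f_i/47:
  p = 7/47 = 0.148936: log2(p) = -2.747234, -p*log2(p) = 0.409163
  p = 9/47 = 0.191489: log2(p) = -2.384664, -p*log2(p) = 0.456638
  p = 15/47 = 0.319149: log2(p) = -1.647698, -p*log2(p) = 0.525861
  p = 12/47 = 0.255319: log2(p) = -1.969626, -p*log2(p) = 0.502883
  p = 4/47 = 0.085106: log2(p) = -3.554589, -p*log2(p) = 0.302518
H = 0.409163 + 0.456638 + 0.525861 + 0.502883 + 0.302518 = 2.197063

H = 2.1971 bits/symbol


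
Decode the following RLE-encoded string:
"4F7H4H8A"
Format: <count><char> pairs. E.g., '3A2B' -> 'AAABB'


Expanding each <count><char> pair:
  4F -> 'FFFF'
  7H -> 'HHHHHHH'
  4H -> 'HHHH'
  8A -> 'AAAAAAAA'

Decoded = FFFFHHHHHHHHHHHAAAAAAAA


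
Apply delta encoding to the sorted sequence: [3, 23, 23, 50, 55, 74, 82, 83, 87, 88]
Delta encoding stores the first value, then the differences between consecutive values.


First value: 3
Deltas:
  23 - 3 = 20
  23 - 23 = 0
  50 - 23 = 27
  55 - 50 = 5
  74 - 55 = 19
  82 - 74 = 8
  83 - 82 = 1
  87 - 83 = 4
  88 - 87 = 1


Delta encoded: [3, 20, 0, 27, 5, 19, 8, 1, 4, 1]


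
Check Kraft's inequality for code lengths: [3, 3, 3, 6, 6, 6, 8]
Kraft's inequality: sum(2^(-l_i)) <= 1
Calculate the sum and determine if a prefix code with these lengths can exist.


Sum = 2^(-3) + 2^(-3) + 2^(-3) + 2^(-6) + 2^(-6) + 2^(-6) + 2^(-8)
    = 0.125 + 0.125 + 0.125 + 0.015625 + 0.015625 + 0.015625 + 0.00390625
    = 109/256 = 0.42578125
Since 0.42578125 <= 1, Kraft's inequality IS satisfied.
A prefix code with these lengths CAN exist.

Kraft sum = 0.42578125. Satisfied.


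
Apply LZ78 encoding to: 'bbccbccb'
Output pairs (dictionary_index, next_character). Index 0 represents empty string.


LZ78 encoding steps:
Dictionary: {0: ''}
Step 1: w='' (idx 0), next='b' -> output (0, 'b'), add 'b' as idx 1
Step 2: w='b' (idx 1), next='c' -> output (1, 'c'), add 'bc' as idx 2
Step 3: w='' (idx 0), next='c' -> output (0, 'c'), add 'c' as idx 3
Step 4: w='bc' (idx 2), next='c' -> output (2, 'c'), add 'bcc' as idx 4
Step 5: w='b' (idx 1), end of input -> output (1, '')


Encoded: [(0, 'b'), (1, 'c'), (0, 'c'), (2, 'c'), (1, '')]


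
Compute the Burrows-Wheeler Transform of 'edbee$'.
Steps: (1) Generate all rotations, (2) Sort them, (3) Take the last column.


Rotations (sorted):
  0: $edbee -> last char: e
  1: bee$ed -> last char: d
  2: dbee$e -> last char: e
  3: e$edbe -> last char: e
  4: edbee$ -> last char: $
  5: ee$edb -> last char: b


BWT = edee$b


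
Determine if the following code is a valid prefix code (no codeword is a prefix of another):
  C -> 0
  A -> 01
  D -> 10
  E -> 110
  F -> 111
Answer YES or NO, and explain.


Checking each pair (does one codeword prefix another?):
  C='0' vs A='01': prefix -- VIOLATION

NO -- this is NOT a valid prefix code. C (0) is a prefix of A (01).


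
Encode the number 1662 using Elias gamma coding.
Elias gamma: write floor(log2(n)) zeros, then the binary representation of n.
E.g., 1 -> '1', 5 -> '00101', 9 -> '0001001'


num_bits = floor(log2(1662)) + 1 = 11
leading_zeros = num_bits - 1 = 10
binary(1662) = 11001111110

Elias gamma(1662) = '0000000000' + '11001111110' = 000000000011001111110 (21 bits)


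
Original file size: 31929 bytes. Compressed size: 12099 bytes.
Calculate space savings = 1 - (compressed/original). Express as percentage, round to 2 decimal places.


ratio = compressed/original = 12099/31929 = 0.378935
savings = 1 - ratio = 1 - 0.378935 = 0.621065
as a percentage: 0.621065 * 100 = 62.11%

Space savings = 1 - 12099/31929 = 62.11%


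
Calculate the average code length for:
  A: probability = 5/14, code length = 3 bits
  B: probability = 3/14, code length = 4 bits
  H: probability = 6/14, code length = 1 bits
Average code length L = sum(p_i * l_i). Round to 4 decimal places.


Weighted contributions p_i * l_i:
  A: (5/14) * 3 = 15/14
  B: (3/14) * 4 = 12/14
  H: (6/14) * 1 = 6/14
Sum = (15 + 12 + 6)/14 = 33/14

L = 33/14 = 2.3571 bits/symbol


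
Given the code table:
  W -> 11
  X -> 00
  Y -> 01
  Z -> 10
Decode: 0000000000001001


Decoding:
00 -> X
00 -> X
00 -> X
00 -> X
00 -> X
00 -> X
10 -> Z
01 -> Y


Result: XXXXXXZY


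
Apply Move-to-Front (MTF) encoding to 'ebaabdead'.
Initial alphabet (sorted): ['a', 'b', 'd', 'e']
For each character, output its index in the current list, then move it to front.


MTF encoding:
'e': index 3 in ['a', 'b', 'd', 'e'] -> ['e', 'a', 'b', 'd']
'b': index 2 in ['e', 'a', 'b', 'd'] -> ['b', 'e', 'a', 'd']
'a': index 2 in ['b', 'e', 'a', 'd'] -> ['a', 'b', 'e', 'd']
'a': index 0 in ['a', 'b', 'e', 'd'] -> ['a', 'b', 'e', 'd']
'b': index 1 in ['a', 'b', 'e', 'd'] -> ['b', 'a', 'e', 'd']
'd': index 3 in ['b', 'a', 'e', 'd'] -> ['d', 'b', 'a', 'e']
'e': index 3 in ['d', 'b', 'a', 'e'] -> ['e', 'd', 'b', 'a']
'a': index 3 in ['e', 'd', 'b', 'a'] -> ['a', 'e', 'd', 'b']
'd': index 2 in ['a', 'e', 'd', 'b'] -> ['d', 'a', 'e', 'b']


Output: [3, 2, 2, 0, 1, 3, 3, 3, 2]


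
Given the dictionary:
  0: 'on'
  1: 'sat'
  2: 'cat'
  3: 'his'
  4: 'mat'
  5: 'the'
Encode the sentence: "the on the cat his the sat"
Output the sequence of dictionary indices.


Look up each word in the dictionary:
  'the' -> 5
  'on' -> 0
  'the' -> 5
  'cat' -> 2
  'his' -> 3
  'the' -> 5
  'sat' -> 1

Encoded: [5, 0, 5, 2, 3, 5, 1]


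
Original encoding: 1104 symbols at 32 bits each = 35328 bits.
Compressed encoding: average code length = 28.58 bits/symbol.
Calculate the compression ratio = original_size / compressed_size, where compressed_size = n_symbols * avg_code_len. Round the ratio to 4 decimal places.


original_size = n_symbols * orig_bits = 1104 * 32 = 35328 bits
compressed_size = n_symbols * avg_code_len = 1104 * 28.58 = 31552.32 bits
ratio = original_size / compressed_size = 35328 / 31552.32 = 1.1197

Compression ratio = 1.1197


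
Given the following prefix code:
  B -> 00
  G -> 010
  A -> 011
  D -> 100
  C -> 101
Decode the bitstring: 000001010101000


Decoding step by step:
Bits 00 -> B
Bits 00 -> B
Bits 010 -> G
Bits 101 -> C
Bits 010 -> G
Bits 00 -> B


Decoded message: BBGCGB


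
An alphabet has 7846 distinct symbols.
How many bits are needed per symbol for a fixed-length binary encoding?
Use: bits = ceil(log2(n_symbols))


log2(7846) = 12.9377
Bracket: 2^12 = 4096 < 7846 <= 2^13 = 8192
So ceil(log2(7846)) = 13

bits = ceil(log2(7846)) = ceil(12.9377) = 13 bits


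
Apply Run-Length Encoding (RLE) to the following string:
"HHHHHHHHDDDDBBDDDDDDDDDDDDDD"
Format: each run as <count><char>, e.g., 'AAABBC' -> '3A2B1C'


Scanning runs left to right:
  i=0: run of 'H' x 8 -> '8H'
  i=8: run of 'D' x 4 -> '4D'
  i=12: run of 'B' x 2 -> '2B'
  i=14: run of 'D' x 14 -> '14D'

RLE = 8H4D2B14D


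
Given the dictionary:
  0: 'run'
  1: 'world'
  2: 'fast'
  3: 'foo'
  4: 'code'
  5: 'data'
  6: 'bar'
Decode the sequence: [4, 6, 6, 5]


Look up each index in the dictionary:
  4 -> 'code'
  6 -> 'bar'
  6 -> 'bar'
  5 -> 'data'

Decoded: "code bar bar data"


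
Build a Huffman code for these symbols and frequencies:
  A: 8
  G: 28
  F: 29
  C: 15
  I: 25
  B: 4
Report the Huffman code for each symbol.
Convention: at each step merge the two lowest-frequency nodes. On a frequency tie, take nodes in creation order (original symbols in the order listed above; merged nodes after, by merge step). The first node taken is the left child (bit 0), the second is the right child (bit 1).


Huffman tree construction:
Step 1: Merge B(4) + A(8) = 12
Step 2: Merge (B+A)(12) + C(15) = 27
Step 3: Merge I(25) + ((B+A)+C)(27) = 52
Step 4: Merge G(28) + F(29) = 57
Step 5: Merge (I+((B+A)+C))(52) + (G+F)(57) = 109
Read each symbol's code off the tree from the root (left child = 0, right child = 1).

Codes:
  A: 0101 (length 4)
  G: 10 (length 2)
  F: 11 (length 2)
  C: 011 (length 3)
  I: 00 (length 2)
  B: 0100 (length 4)
Average code length: 257/109 = 2.3578 bits/symbol


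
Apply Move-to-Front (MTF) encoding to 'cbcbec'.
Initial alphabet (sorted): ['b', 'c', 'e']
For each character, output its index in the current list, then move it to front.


MTF encoding:
'c': index 1 in ['b', 'c', 'e'] -> ['c', 'b', 'e']
'b': index 1 in ['c', 'b', 'e'] -> ['b', 'c', 'e']
'c': index 1 in ['b', 'c', 'e'] -> ['c', 'b', 'e']
'b': index 1 in ['c', 'b', 'e'] -> ['b', 'c', 'e']
'e': index 2 in ['b', 'c', 'e'] -> ['e', 'b', 'c']
'c': index 2 in ['e', 'b', 'c'] -> ['c', 'e', 'b']


Output: [1, 1, 1, 1, 2, 2]


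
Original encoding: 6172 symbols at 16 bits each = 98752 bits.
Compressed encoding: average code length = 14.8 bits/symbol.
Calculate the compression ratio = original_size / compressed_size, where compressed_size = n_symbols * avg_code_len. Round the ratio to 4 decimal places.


original_size = n_symbols * orig_bits = 6172 * 16 = 98752 bits
compressed_size = n_symbols * avg_code_len = 6172 * 14.8 = 91345.6 bits
ratio = original_size / compressed_size = 98752 / 91345.6 = 1.0811

Compression ratio = 1.0811


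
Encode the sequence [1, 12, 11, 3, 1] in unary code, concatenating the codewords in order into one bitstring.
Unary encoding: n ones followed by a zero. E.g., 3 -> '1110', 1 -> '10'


Encode each number as n ones followed by a terminating 0:
  1 -> 10 (2 bits)
  12 -> 1111111111110 (13 bits)
  11 -> 111111111110 (12 bits)
  3 -> 1110 (4 bits)
  1 -> 10 (2 bits)
Total length = 2 + 13 + 12 + 4 + 2 = 33 bits.

Unary([1, 12, 11, 3, 1]) = 101111111111110111111111110111010 (33 bits)


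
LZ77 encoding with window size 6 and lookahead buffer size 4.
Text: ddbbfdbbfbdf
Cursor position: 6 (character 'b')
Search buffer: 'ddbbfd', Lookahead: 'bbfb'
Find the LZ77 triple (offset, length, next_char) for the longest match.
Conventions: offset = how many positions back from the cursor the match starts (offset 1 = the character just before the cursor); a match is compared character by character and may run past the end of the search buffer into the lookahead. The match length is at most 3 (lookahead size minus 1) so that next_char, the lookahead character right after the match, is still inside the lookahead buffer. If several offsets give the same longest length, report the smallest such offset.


Try each offset into the search buffer:
  offset=1 (pos 5, char 'd'): match length 0
  offset=2 (pos 4, char 'f'): match length 0
  offset=3 (pos 3, char 'b'): match length 1
  offset=4 (pos 2, char 'b'): match length 3
  offset=5 (pos 1, char 'd'): match length 0
  offset=6 (pos 0, char 'd'): match length 0
Longest match has length 3 at offset 4.
next_char = character at position 6 + 3 = 9 -> 'b'

Best match: offset=4, length=3 (matching 'bbf' starting at position 2)
LZ77 triple: (4, 3, 'b')


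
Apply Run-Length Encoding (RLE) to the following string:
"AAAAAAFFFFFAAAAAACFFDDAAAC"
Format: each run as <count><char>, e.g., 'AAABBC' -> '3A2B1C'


Scanning runs left to right:
  i=0: run of 'A' x 6 -> '6A'
  i=6: run of 'F' x 5 -> '5F'
  i=11: run of 'A' x 6 -> '6A'
  i=17: run of 'C' x 1 -> '1C'
  i=18: run of 'F' x 2 -> '2F'
  i=20: run of 'D' x 2 -> '2D'
  i=22: run of 'A' x 3 -> '3A'
  i=25: run of 'C' x 1 -> '1C'

RLE = 6A5F6A1C2F2D3A1C


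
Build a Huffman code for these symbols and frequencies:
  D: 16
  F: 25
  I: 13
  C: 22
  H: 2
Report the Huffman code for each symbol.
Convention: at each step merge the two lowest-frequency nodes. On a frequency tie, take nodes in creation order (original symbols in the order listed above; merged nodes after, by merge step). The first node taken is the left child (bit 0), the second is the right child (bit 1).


Huffman tree construction:
Step 1: Merge H(2) + I(13) = 15
Step 2: Merge (H+I)(15) + D(16) = 31
Step 3: Merge C(22) + F(25) = 47
Step 4: Merge ((H+I)+D)(31) + (C+F)(47) = 78
Read each symbol's code off the tree from the root (left child = 0, right child = 1).

Codes:
  D: 01 (length 2)
  F: 11 (length 2)
  I: 001 (length 3)
  C: 10 (length 2)
  H: 000 (length 3)
Average code length: 171/78 = 2.1923 bits/symbol


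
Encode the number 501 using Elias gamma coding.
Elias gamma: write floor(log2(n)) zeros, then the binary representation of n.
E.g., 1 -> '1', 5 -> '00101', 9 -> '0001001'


num_bits = floor(log2(501)) + 1 = 9
leading_zeros = num_bits - 1 = 8
binary(501) = 111110101

Elias gamma(501) = '00000000' + '111110101' = 00000000111110101 (17 bits)


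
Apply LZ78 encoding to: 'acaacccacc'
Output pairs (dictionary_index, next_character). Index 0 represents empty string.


LZ78 encoding steps:
Dictionary: {0: ''}
Step 1: w='' (idx 0), next='a' -> output (0, 'a'), add 'a' as idx 1
Step 2: w='' (idx 0), next='c' -> output (0, 'c'), add 'c' as idx 2
Step 3: w='a' (idx 1), next='a' -> output (1, 'a'), add 'aa' as idx 3
Step 4: w='c' (idx 2), next='c' -> output (2, 'c'), add 'cc' as idx 4
Step 5: w='c' (idx 2), next='a' -> output (2, 'a'), add 'ca' as idx 5
Step 6: w='cc' (idx 4), end of input -> output (4, '')


Encoded: [(0, 'a'), (0, 'c'), (1, 'a'), (2, 'c'), (2, 'a'), (4, '')]


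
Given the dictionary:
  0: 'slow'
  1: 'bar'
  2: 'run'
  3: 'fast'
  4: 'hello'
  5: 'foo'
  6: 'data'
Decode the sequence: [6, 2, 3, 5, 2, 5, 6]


Look up each index in the dictionary:
  6 -> 'data'
  2 -> 'run'
  3 -> 'fast'
  5 -> 'foo'
  2 -> 'run'
  5 -> 'foo'
  6 -> 'data'

Decoded: "data run fast foo run foo data"


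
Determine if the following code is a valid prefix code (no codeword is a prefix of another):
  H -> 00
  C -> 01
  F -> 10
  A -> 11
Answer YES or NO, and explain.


Checking each pair (does one codeword prefix another?):
  H='00' vs C='01': no prefix
  H='00' vs F='10': no prefix
  H='00' vs A='11': no prefix
  C='01' vs H='00': no prefix
  C='01' vs F='10': no prefix
  C='01' vs A='11': no prefix
  F='10' vs H='00': no prefix
  F='10' vs C='01': no prefix
  F='10' vs A='11': no prefix
  A='11' vs H='00': no prefix
  A='11' vs C='01': no prefix
  A='11' vs F='10': no prefix
No violation found over all pairs.

YES -- this is a valid prefix code. No codeword is a prefix of any other codeword.


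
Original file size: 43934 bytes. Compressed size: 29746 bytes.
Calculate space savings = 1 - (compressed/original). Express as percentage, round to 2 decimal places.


ratio = compressed/original = 29746/43934 = 0.677061
savings = 1 - ratio = 1 - 0.677061 = 0.322939
as a percentage: 0.322939 * 100 = 32.29%

Space savings = 1 - 29746/43934 = 32.29%


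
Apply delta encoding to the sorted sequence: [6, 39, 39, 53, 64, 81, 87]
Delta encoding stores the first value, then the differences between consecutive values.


First value: 6
Deltas:
  39 - 6 = 33
  39 - 39 = 0
  53 - 39 = 14
  64 - 53 = 11
  81 - 64 = 17
  87 - 81 = 6


Delta encoded: [6, 33, 0, 14, 11, 17, 6]


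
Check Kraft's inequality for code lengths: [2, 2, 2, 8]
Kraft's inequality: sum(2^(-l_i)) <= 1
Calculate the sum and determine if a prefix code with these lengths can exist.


Sum = 2^(-2) + 2^(-2) + 2^(-2) + 2^(-8)
    = 0.25 + 0.25 + 0.25 + 0.00390625
    = 193/256 = 0.75390625
Since 0.75390625 <= 1, Kraft's inequality IS satisfied.
A prefix code with these lengths CAN exist.

Kraft sum = 0.75390625. Satisfied.


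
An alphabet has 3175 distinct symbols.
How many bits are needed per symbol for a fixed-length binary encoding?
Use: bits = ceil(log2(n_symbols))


log2(3175) = 11.6325
Bracket: 2^11 = 2048 < 3175 <= 2^12 = 4096
So ceil(log2(3175)) = 12

bits = ceil(log2(3175)) = ceil(11.6325) = 12 bits


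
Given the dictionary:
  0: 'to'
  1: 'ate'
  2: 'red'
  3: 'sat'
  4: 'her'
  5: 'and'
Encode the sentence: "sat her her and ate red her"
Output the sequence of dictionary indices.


Look up each word in the dictionary:
  'sat' -> 3
  'her' -> 4
  'her' -> 4
  'and' -> 5
  'ate' -> 1
  'red' -> 2
  'her' -> 4

Encoded: [3, 4, 4, 5, 1, 2, 4]


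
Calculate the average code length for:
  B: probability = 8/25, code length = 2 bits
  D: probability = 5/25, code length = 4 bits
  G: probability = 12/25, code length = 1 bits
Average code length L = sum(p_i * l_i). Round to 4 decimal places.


Weighted contributions p_i * l_i:
  B: (8/25) * 2 = 16/25
  D: (5/25) * 4 = 20/25
  G: (12/25) * 1 = 12/25
Sum = (16 + 20 + 12)/25 = 48/25

L = 48/25 = 1.9200 bits/symbol


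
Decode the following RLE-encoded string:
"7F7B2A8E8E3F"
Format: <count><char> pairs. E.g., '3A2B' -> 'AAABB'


Expanding each <count><char> pair:
  7F -> 'FFFFFFF'
  7B -> 'BBBBBBB'
  2A -> 'AA'
  8E -> 'EEEEEEEE'
  8E -> 'EEEEEEEE'
  3F -> 'FFF'

Decoded = FFFFFFFBBBBBBBAAEEEEEEEEEEEEEEEEFFF


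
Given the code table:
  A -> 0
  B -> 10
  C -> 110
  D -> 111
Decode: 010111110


Decoding:
0 -> A
10 -> B
111 -> D
110 -> C


Result: ABDC


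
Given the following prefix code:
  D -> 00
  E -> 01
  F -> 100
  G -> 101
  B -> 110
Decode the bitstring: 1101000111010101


Decoding step by step:
Bits 110 -> B
Bits 100 -> F
Bits 01 -> E
Bits 110 -> B
Bits 101 -> G
Bits 01 -> E


Decoded message: BFEBGE


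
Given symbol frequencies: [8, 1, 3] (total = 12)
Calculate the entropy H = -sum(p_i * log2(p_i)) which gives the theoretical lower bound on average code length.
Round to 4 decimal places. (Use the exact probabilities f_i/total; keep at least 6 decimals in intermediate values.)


Per-symbol terms -p_i * log2(p_i) with p_i = f_i/12:
  p = 8/12 = 0.666667: log2(p) = -0.584963, -p*log2(p) = 0.389975
  p = 1/12 = 0.083333: log2(p) = -3.584963, -p*log2(p) = 0.298747
  p = 3/12 = 0.250000: log2(p) = -2.000000, -p*log2(p) = 0.500000
H = 0.389975 + 0.298747 + 0.500000 = 1.188722

H = 1.1887 bits/symbol


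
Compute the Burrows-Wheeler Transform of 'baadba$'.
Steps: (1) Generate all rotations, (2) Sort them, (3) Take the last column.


Rotations (sorted):
  0: $baadba -> last char: a
  1: a$baadb -> last char: b
  2: aadba$b -> last char: b
  3: adba$ba -> last char: a
  4: ba$baad -> last char: d
  5: baadba$ -> last char: $
  6: dba$baa -> last char: a


BWT = abbad$a


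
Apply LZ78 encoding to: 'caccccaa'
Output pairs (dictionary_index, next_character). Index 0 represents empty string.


LZ78 encoding steps:
Dictionary: {0: ''}
Step 1: w='' (idx 0), next='c' -> output (0, 'c'), add 'c' as idx 1
Step 2: w='' (idx 0), next='a' -> output (0, 'a'), add 'a' as idx 2
Step 3: w='c' (idx 1), next='c' -> output (1, 'c'), add 'cc' as idx 3
Step 4: w='cc' (idx 3), next='a' -> output (3, 'a'), add 'cca' as idx 4
Step 5: w='a' (idx 2), end of input -> output (2, '')


Encoded: [(0, 'c'), (0, 'a'), (1, 'c'), (3, 'a'), (2, '')]


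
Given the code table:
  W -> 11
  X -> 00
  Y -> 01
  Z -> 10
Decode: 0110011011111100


Decoding:
01 -> Y
10 -> Z
01 -> Y
10 -> Z
11 -> W
11 -> W
11 -> W
00 -> X


Result: YZYZWWWX


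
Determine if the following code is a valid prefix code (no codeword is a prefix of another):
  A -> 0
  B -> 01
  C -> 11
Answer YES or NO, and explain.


Checking each pair (does one codeword prefix another?):
  A='0' vs B='01': prefix -- VIOLATION

NO -- this is NOT a valid prefix code. A (0) is a prefix of B (01).


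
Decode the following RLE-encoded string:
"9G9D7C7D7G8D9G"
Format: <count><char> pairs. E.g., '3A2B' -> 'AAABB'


Expanding each <count><char> pair:
  9G -> 'GGGGGGGGG'
  9D -> 'DDDDDDDDD'
  7C -> 'CCCCCCC'
  7D -> 'DDDDDDD'
  7G -> 'GGGGGGG'
  8D -> 'DDDDDDDD'
  9G -> 'GGGGGGGGG'

Decoded = GGGGGGGGGDDDDDDDDDCCCCCCCDDDDDDDGGGGGGGDDDDDDDDGGGGGGGGG


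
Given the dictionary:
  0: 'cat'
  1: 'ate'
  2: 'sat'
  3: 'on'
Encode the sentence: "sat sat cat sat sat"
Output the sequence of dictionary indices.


Look up each word in the dictionary:
  'sat' -> 2
  'sat' -> 2
  'cat' -> 0
  'sat' -> 2
  'sat' -> 2

Encoded: [2, 2, 0, 2, 2]


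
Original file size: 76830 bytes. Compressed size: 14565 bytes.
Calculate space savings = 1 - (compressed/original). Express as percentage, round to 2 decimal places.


ratio = compressed/original = 14565/76830 = 0.189574
savings = 1 - ratio = 1 - 0.189574 = 0.810426
as a percentage: 0.810426 * 100 = 81.04%

Space savings = 1 - 14565/76830 = 81.04%


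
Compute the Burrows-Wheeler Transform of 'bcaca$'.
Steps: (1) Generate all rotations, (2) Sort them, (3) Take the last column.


Rotations (sorted):
  0: $bcaca -> last char: a
  1: a$bcac -> last char: c
  2: aca$bc -> last char: c
  3: bcaca$ -> last char: $
  4: ca$bca -> last char: a
  5: caca$b -> last char: b


BWT = acc$ab


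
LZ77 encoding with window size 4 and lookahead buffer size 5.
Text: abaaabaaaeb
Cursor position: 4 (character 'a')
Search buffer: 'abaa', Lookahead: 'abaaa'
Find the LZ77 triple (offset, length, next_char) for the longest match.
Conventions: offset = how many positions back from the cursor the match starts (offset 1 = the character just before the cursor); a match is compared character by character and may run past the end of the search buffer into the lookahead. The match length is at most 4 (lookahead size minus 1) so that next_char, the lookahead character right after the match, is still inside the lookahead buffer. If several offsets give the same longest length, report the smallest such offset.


Try each offset into the search buffer:
  offset=1 (pos 3, char 'a'): match length 1
  offset=2 (pos 2, char 'a'): match length 1
  offset=3 (pos 1, char 'b'): match length 0
  offset=4 (pos 0, char 'a'): match length 4
Longest match has length 4 at offset 4.
next_char = character at position 4 + 4 = 8 -> 'a'

Best match: offset=4, length=4 (matching 'abaa' starting at position 0)
LZ77 triple: (4, 4, 'a')


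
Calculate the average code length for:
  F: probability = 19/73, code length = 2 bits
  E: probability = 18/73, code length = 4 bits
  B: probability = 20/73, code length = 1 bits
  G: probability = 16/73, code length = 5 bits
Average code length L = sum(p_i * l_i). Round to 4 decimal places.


Weighted contributions p_i * l_i:
  F: (19/73) * 2 = 38/73
  E: (18/73) * 4 = 72/73
  B: (20/73) * 1 = 20/73
  G: (16/73) * 5 = 80/73
Sum = (38 + 72 + 20 + 80)/73 = 210/73

L = 210/73 = 2.8767 bits/symbol


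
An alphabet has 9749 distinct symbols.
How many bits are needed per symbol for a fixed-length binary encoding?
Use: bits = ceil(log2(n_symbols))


log2(9749) = 13.251
Bracket: 2^13 = 8192 < 9749 <= 2^14 = 16384
So ceil(log2(9749)) = 14

bits = ceil(log2(9749)) = ceil(13.251) = 14 bits


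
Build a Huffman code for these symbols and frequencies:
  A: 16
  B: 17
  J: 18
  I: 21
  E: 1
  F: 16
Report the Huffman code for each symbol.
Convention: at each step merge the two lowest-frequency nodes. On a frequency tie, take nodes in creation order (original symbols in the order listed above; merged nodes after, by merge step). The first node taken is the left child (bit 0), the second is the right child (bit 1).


Huffman tree construction:
Step 1: Merge E(1) + A(16) = 17
Step 2: Merge F(16) + B(17) = 33
Step 3: Merge (E+A)(17) + J(18) = 35
Step 4: Merge I(21) + (F+B)(33) = 54
Step 5: Merge ((E+A)+J)(35) + (I+(F+B))(54) = 89
Read each symbol's code off the tree from the root (left child = 0, right child = 1).

Codes:
  A: 001 (length 3)
  B: 111 (length 3)
  J: 01 (length 2)
  I: 10 (length 2)
  E: 000 (length 3)
  F: 110 (length 3)
Average code length: 228/89 = 2.5618 bits/symbol


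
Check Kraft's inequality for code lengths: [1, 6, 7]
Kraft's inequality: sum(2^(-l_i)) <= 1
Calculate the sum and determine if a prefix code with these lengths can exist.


Sum = 2^(-1) + 2^(-6) + 2^(-7)
    = 0.5 + 0.015625 + 0.0078125
    = 67/128 = 0.5234375
Since 0.5234375 <= 1, Kraft's inequality IS satisfied.
A prefix code with these lengths CAN exist.

Kraft sum = 0.5234375. Satisfied.


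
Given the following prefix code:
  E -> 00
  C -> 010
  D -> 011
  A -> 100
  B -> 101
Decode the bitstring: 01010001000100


Decoding step by step:
Bits 010 -> C
Bits 100 -> A
Bits 010 -> C
Bits 00 -> E
Bits 100 -> A


Decoded message: CACEA


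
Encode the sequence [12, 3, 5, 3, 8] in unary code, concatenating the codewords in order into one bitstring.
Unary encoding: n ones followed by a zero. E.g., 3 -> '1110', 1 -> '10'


Encode each number as n ones followed by a terminating 0:
  12 -> 1111111111110 (13 bits)
  3 -> 1110 (4 bits)
  5 -> 111110 (6 bits)
  3 -> 1110 (4 bits)
  8 -> 111111110 (9 bits)
Total length = 13 + 4 + 6 + 4 + 9 = 36 bits.

Unary([12, 3, 5, 3, 8]) = 111111111111011101111101110111111110 (36 bits)


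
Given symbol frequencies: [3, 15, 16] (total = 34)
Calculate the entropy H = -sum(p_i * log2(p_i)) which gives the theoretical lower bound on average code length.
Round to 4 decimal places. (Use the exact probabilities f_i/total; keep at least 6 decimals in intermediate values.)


Per-symbol terms -p_i * log2(p_i) with p_i = f_i/34:
  p = 3/34 = 0.088235: log2(p) = -3.502500, -p*log2(p) = 0.309044
  p = 15/34 = 0.441176: log2(p) = -1.180572, -p*log2(p) = 0.520841
  p = 16/34 = 0.470588: log2(p) = -1.087463, -p*log2(p) = 0.511747
H = 0.309044 + 0.520841 + 0.511747 = 1.341632

H = 1.3416 bits/symbol


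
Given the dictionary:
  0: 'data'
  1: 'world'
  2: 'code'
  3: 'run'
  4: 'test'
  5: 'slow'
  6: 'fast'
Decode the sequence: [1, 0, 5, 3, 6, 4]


Look up each index in the dictionary:
  1 -> 'world'
  0 -> 'data'
  5 -> 'slow'
  3 -> 'run'
  6 -> 'fast'
  4 -> 'test'

Decoded: "world data slow run fast test"


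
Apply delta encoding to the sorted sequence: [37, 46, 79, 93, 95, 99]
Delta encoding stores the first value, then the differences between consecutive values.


First value: 37
Deltas:
  46 - 37 = 9
  79 - 46 = 33
  93 - 79 = 14
  95 - 93 = 2
  99 - 95 = 4


Delta encoded: [37, 9, 33, 14, 2, 4]


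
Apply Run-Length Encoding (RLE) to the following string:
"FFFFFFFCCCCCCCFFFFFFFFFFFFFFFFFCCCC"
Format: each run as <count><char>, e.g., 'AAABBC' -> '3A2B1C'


Scanning runs left to right:
  i=0: run of 'F' x 7 -> '7F'
  i=7: run of 'C' x 7 -> '7C'
  i=14: run of 'F' x 17 -> '17F'
  i=31: run of 'C' x 4 -> '4C'

RLE = 7F7C17F4C


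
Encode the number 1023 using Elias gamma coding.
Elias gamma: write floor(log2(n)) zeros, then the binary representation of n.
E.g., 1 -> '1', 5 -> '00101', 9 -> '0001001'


num_bits = floor(log2(1023)) + 1 = 10
leading_zeros = num_bits - 1 = 9
binary(1023) = 1111111111

Elias gamma(1023) = '000000000' + '1111111111' = 0000000001111111111 (19 bits)


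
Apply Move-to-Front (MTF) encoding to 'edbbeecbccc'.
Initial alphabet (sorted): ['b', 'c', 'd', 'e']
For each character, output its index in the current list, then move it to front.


MTF encoding:
'e': index 3 in ['b', 'c', 'd', 'e'] -> ['e', 'b', 'c', 'd']
'd': index 3 in ['e', 'b', 'c', 'd'] -> ['d', 'e', 'b', 'c']
'b': index 2 in ['d', 'e', 'b', 'c'] -> ['b', 'd', 'e', 'c']
'b': index 0 in ['b', 'd', 'e', 'c'] -> ['b', 'd', 'e', 'c']
'e': index 2 in ['b', 'd', 'e', 'c'] -> ['e', 'b', 'd', 'c']
'e': index 0 in ['e', 'b', 'd', 'c'] -> ['e', 'b', 'd', 'c']
'c': index 3 in ['e', 'b', 'd', 'c'] -> ['c', 'e', 'b', 'd']
'b': index 2 in ['c', 'e', 'b', 'd'] -> ['b', 'c', 'e', 'd']
'c': index 1 in ['b', 'c', 'e', 'd'] -> ['c', 'b', 'e', 'd']
'c': index 0 in ['c', 'b', 'e', 'd'] -> ['c', 'b', 'e', 'd']
'c': index 0 in ['c', 'b', 'e', 'd'] -> ['c', 'b', 'e', 'd']


Output: [3, 3, 2, 0, 2, 0, 3, 2, 1, 0, 0]


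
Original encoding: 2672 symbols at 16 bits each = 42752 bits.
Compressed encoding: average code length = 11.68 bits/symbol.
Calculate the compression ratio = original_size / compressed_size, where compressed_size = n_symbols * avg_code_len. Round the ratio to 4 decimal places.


original_size = n_symbols * orig_bits = 2672 * 16 = 42752 bits
compressed_size = n_symbols * avg_code_len = 2672 * 11.68 = 31208.96 bits
ratio = original_size / compressed_size = 42752 / 31208.96 = 1.3699

Compression ratio = 1.3699


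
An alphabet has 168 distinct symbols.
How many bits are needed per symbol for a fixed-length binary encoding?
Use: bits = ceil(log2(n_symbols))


log2(168) = 7.3923
Bracket: 2^7 = 128 < 168 <= 2^8 = 256
So ceil(log2(168)) = 8

bits = ceil(log2(168)) = ceil(7.3923) = 8 bits


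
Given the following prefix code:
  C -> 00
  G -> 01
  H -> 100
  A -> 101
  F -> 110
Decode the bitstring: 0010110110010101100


Decoding step by step:
Bits 00 -> C
Bits 101 -> A
Bits 101 -> A
Bits 100 -> H
Bits 101 -> A
Bits 01 -> G
Bits 100 -> H


Decoded message: CAAHAGH


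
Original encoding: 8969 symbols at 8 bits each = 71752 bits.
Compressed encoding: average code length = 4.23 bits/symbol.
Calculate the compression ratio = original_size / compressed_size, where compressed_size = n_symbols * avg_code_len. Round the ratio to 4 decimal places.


original_size = n_symbols * orig_bits = 8969 * 8 = 71752 bits
compressed_size = n_symbols * avg_code_len = 8969 * 4.23 = 37938.87 bits
ratio = original_size / compressed_size = 71752 / 37938.87 = 1.8913

Compression ratio = 1.8913


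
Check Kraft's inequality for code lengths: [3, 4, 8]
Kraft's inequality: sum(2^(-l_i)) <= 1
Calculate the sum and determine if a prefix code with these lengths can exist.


Sum = 2^(-3) + 2^(-4) + 2^(-8)
    = 0.125 + 0.0625 + 0.00390625
    = 49/256 = 0.19140625
Since 0.19140625 <= 1, Kraft's inequality IS satisfied.
A prefix code with these lengths CAN exist.

Kraft sum = 0.19140625. Satisfied.


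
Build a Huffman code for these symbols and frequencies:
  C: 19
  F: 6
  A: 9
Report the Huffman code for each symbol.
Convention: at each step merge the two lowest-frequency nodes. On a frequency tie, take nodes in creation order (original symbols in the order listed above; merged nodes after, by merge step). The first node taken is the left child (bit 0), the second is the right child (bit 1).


Huffman tree construction:
Step 1: Merge F(6) + A(9) = 15
Step 2: Merge (F+A)(15) + C(19) = 34
Read each symbol's code off the tree from the root (left child = 0, right child = 1).

Codes:
  C: 1 (length 1)
  F: 00 (length 2)
  A: 01 (length 2)
Average code length: 49/34 = 1.4412 bits/symbol


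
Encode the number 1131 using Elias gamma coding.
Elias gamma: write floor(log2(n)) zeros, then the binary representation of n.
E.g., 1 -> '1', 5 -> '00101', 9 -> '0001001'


num_bits = floor(log2(1131)) + 1 = 11
leading_zeros = num_bits - 1 = 10
binary(1131) = 10001101011

Elias gamma(1131) = '0000000000' + '10001101011' = 000000000010001101011 (21 bits)


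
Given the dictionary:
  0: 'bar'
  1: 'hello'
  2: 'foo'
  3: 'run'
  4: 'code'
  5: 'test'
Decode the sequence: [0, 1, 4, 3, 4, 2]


Look up each index in the dictionary:
  0 -> 'bar'
  1 -> 'hello'
  4 -> 'code'
  3 -> 'run'
  4 -> 'code'
  2 -> 'foo'

Decoded: "bar hello code run code foo"


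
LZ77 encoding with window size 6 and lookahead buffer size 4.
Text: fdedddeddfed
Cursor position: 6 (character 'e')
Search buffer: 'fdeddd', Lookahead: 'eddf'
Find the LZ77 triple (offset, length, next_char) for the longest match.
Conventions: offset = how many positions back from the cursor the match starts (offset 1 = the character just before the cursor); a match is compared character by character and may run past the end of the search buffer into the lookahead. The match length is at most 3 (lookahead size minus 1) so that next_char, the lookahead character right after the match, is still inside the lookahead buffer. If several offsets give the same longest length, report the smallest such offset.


Try each offset into the search buffer:
  offset=1 (pos 5, char 'd'): match length 0
  offset=2 (pos 4, char 'd'): match length 0
  offset=3 (pos 3, char 'd'): match length 0
  offset=4 (pos 2, char 'e'): match length 3
  offset=5 (pos 1, char 'd'): match length 0
  offset=6 (pos 0, char 'f'): match length 0
Longest match has length 3 at offset 4.
next_char = character at position 6 + 3 = 9 -> 'f'

Best match: offset=4, length=3 (matching 'edd' starting at position 2)
LZ77 triple: (4, 3, 'f')


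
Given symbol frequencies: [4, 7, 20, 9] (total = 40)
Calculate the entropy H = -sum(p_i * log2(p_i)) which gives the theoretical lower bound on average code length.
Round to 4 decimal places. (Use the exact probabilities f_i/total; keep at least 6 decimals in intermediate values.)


Per-symbol terms -p_i * log2(p_i) with p_i = f_i/40:
  p = 4/40 = 0.100000: log2(p) = -3.321928, -p*log2(p) = 0.332193
  p = 7/40 = 0.175000: log2(p) = -2.514573, -p*log2(p) = 0.440050
  p = 20/40 = 0.500000: log2(p) = -1.000000, -p*log2(p) = 0.500000
  p = 9/40 = 0.225000: log2(p) = -2.152003, -p*log2(p) = 0.484201
H = 0.332193 + 0.440050 + 0.500000 + 0.484201 = 1.756444

H = 1.7564 bits/symbol


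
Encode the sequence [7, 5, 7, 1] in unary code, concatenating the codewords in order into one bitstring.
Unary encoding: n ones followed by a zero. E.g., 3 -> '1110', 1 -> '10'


Encode each number as n ones followed by a terminating 0:
  7 -> 11111110 (8 bits)
  5 -> 111110 (6 bits)
  7 -> 11111110 (8 bits)
  1 -> 10 (2 bits)
Total length = 8 + 6 + 8 + 2 = 24 bits.

Unary([7, 5, 7, 1]) = 111111101111101111111010 (24 bits)


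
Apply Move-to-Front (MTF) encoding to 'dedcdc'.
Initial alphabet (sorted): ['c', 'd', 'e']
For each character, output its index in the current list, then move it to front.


MTF encoding:
'd': index 1 in ['c', 'd', 'e'] -> ['d', 'c', 'e']
'e': index 2 in ['d', 'c', 'e'] -> ['e', 'd', 'c']
'd': index 1 in ['e', 'd', 'c'] -> ['d', 'e', 'c']
'c': index 2 in ['d', 'e', 'c'] -> ['c', 'd', 'e']
'd': index 1 in ['c', 'd', 'e'] -> ['d', 'c', 'e']
'c': index 1 in ['d', 'c', 'e'] -> ['c', 'd', 'e']


Output: [1, 2, 1, 2, 1, 1]


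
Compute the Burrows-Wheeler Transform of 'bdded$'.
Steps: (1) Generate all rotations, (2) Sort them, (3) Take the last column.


Rotations (sorted):
  0: $bdded -> last char: d
  1: bdded$ -> last char: $
  2: d$bdde -> last char: e
  3: dded$b -> last char: b
  4: ded$bd -> last char: d
  5: ed$bdd -> last char: d


BWT = d$ebdd


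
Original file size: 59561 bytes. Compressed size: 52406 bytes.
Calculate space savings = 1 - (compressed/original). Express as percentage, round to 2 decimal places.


ratio = compressed/original = 52406/59561 = 0.879871
savings = 1 - ratio = 1 - 0.879871 = 0.120129
as a percentage: 0.120129 * 100 = 12.01%

Space savings = 1 - 52406/59561 = 12.01%


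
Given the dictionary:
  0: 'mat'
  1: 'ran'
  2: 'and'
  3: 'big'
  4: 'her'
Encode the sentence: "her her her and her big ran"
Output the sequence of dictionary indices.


Look up each word in the dictionary:
  'her' -> 4
  'her' -> 4
  'her' -> 4
  'and' -> 2
  'her' -> 4
  'big' -> 3
  'ran' -> 1

Encoded: [4, 4, 4, 2, 4, 3, 1]


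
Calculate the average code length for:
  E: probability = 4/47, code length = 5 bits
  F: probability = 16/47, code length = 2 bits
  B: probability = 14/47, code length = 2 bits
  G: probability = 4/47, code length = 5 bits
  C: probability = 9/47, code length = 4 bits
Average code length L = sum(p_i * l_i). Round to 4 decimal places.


Weighted contributions p_i * l_i:
  E: (4/47) * 5 = 20/47
  F: (16/47) * 2 = 32/47
  B: (14/47) * 2 = 28/47
  G: (4/47) * 5 = 20/47
  C: (9/47) * 4 = 36/47
Sum = (20 + 32 + 28 + 20 + 36)/47 = 136/47

L = 136/47 = 2.8936 bits/symbol


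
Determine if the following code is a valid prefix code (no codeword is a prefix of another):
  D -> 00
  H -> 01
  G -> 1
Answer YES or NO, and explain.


Checking each pair (does one codeword prefix another?):
  D='00' vs H='01': no prefix
  D='00' vs G='1': no prefix
  H='01' vs D='00': no prefix
  H='01' vs G='1': no prefix
  G='1' vs D='00': no prefix
  G='1' vs H='01': no prefix
No violation found over all pairs.

YES -- this is a valid prefix code. No codeword is a prefix of any other codeword.


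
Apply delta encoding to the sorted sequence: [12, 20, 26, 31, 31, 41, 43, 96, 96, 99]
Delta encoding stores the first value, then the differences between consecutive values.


First value: 12
Deltas:
  20 - 12 = 8
  26 - 20 = 6
  31 - 26 = 5
  31 - 31 = 0
  41 - 31 = 10
  43 - 41 = 2
  96 - 43 = 53
  96 - 96 = 0
  99 - 96 = 3


Delta encoded: [12, 8, 6, 5, 0, 10, 2, 53, 0, 3]


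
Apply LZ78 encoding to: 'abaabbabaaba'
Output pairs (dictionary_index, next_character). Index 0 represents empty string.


LZ78 encoding steps:
Dictionary: {0: ''}
Step 1: w='' (idx 0), next='a' -> output (0, 'a'), add 'a' as idx 1
Step 2: w='' (idx 0), next='b' -> output (0, 'b'), add 'b' as idx 2
Step 3: w='a' (idx 1), next='a' -> output (1, 'a'), add 'aa' as idx 3
Step 4: w='b' (idx 2), next='b' -> output (2, 'b'), add 'bb' as idx 4
Step 5: w='a' (idx 1), next='b' -> output (1, 'b'), add 'ab' as idx 5
Step 6: w='aa' (idx 3), next='b' -> output (3, 'b'), add 'aab' as idx 6
Step 7: w='a' (idx 1), end of input -> output (1, '')


Encoded: [(0, 'a'), (0, 'b'), (1, 'a'), (2, 'b'), (1, 'b'), (3, 'b'), (1, '')]
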